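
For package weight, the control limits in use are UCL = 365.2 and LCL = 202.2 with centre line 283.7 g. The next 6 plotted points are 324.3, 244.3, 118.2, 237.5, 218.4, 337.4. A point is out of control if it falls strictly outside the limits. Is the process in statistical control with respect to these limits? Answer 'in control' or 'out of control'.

out of control

Compare each point to [202.2, 365.2]: sample 3 = 118.2 < LCL.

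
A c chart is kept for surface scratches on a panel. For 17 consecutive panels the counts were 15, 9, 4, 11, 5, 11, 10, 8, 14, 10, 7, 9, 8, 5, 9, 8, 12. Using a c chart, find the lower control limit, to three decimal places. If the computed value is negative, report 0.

c̄ = (15 + 9 + 4 + 11 + 5 + 11 + 10 + 8 + 14 + 10 + 7 + 9 + 8 + 5 + 9 + 8 + 12) / 17 = 155 / 17 = 9.1176
LCL = c̄ − 3√c̄ = 9.1176 − 3 × 3.0195 = 0.0590

0.059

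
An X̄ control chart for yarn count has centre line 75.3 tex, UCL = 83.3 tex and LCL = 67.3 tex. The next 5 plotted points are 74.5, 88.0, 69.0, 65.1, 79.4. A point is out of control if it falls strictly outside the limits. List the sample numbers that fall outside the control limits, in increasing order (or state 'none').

2, 4

Compare each point to [67.3, 83.3]: sample 2 = 88.0 > UCL; sample 4 = 65.1 < LCL.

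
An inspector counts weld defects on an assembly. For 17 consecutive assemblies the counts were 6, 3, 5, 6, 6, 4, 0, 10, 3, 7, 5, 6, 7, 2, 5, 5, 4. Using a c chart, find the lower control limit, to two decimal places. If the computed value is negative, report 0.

0.00

c̄ = (6 + 3 + 5 + 6 + 6 + 4 + 0 + 10 + 3 + 7 + 5 + 6 + 7 + 2 + 5 + 5 + 4) / 17 = 84 / 17 = 4.9412
LCL = c̄ − 3√c̄ = 4.9412 − 3 × 2.2229 = -1.7275 → 0 (cannot be negative)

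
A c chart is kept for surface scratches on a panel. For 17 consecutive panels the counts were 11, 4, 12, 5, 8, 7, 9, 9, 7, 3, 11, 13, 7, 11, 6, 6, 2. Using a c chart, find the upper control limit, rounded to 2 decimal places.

16.03

c̄ = (11 + 4 + 12 + 5 + 8 + 7 + 9 + 9 + 7 + 3 + 11 + 13 + 7 + 11 + 6 + 6 + 2) / 17 = 131 / 17 = 7.7059
UCL = c̄ + 3√c̄ = 7.7059 + 3 × √7.7059 = 7.7059 + 3 × 2.7759 = 16.0337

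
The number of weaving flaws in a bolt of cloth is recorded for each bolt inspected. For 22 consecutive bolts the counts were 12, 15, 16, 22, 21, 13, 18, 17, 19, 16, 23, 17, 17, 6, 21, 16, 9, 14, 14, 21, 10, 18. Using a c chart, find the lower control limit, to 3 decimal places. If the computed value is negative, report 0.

c̄ = (12 + 15 + 16 + 22 + 21 + 13 + 18 + 17 + 19 + 16 + 23 + 17 + 17 + 6 + 21 + 16 + 9 + 14 + 14 + 21 + 10 + 18) / 22 = 355 / 22 = 16.1364
LCL = c̄ − 3√c̄ = 16.1364 − 3 × 4.0170 = 4.0853

4.085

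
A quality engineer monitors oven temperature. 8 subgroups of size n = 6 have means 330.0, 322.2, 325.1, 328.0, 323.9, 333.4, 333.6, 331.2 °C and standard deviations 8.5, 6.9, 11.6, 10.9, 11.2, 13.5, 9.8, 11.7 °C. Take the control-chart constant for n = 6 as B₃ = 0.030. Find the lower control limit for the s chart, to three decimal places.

0.315

s̄ = (8.5 + 6.9 + 11.6 + 10.9 + 11.2 + 13.5 + 9.8 + 11.7) / 8 = 10.5125
LCL_s = B₃·s̄ = 0.030 × 10.5125 = 0.3154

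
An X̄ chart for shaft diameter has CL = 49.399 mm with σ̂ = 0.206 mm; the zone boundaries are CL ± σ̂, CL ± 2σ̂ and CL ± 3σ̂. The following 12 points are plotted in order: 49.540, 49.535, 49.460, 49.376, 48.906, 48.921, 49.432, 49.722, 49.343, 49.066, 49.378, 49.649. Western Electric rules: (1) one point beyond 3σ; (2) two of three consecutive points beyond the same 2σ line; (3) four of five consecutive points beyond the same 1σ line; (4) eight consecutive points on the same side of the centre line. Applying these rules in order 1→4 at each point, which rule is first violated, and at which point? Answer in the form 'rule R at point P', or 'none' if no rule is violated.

rule 2 at point 6

Zone of each point (C = within 1σ̂, B = 1σ̂–2σ̂, A = 2σ̂–3σ̂, * = beyond 3σ̂; sign = side of CL): 1:+C, 2:+C, 3:+C, 4:-C, 5:-A, 6:-A, 7:+C, 8:+B, 9:-C, 10:-B, 11:-C, 12:+B
Rule 2 (two of three consecutive points beyond the same 2σ limit) is satisfied at point 6.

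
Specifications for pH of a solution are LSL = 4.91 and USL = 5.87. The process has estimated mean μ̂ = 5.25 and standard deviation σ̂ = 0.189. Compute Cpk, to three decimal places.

0.600

Cpu = (USL − μ̂) / (3σ̂) = (5.87 − 5.25) / (3 × 0.189) = 1.0935; Cpl = (μ̂ − LSL) / (3σ̂) = (5.25 − 4.91) / (3 × 0.189) = 0.5996; Cpk = min(Cpu, Cpl) = 0.5996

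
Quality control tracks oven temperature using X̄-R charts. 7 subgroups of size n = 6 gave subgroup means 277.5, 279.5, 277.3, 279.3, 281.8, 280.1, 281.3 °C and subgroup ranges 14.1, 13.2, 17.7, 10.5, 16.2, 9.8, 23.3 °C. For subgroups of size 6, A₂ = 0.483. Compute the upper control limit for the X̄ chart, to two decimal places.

286.77

X̄̄ = (277.5 + 279.5 + 277.3 + 279.3 + 281.8 + 280.1 + 281.3) / 7 = 1956.8000 / 7 = 279.5429
R̄ = (14.1 + 13.2 + 17.7 + 10.5 + 16.2 + 9.8 + 23.3) / 7 = 104.8000 / 7 = 14.9714
UCL = X̄̄ + A₂·R̄ = 279.5429 + 0.483 × 14.9714 = 286.7741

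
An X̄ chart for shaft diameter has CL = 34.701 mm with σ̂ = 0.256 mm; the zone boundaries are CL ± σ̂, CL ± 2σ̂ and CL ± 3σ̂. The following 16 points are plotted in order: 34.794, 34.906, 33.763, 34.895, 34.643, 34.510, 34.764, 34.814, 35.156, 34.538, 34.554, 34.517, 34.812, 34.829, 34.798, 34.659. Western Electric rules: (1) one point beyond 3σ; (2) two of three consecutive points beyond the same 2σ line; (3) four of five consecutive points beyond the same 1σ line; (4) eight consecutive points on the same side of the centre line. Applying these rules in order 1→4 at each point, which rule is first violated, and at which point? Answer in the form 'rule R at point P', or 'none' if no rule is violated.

Zone of each point (C = within 1σ̂, B = 1σ̂–2σ̂, A = 2σ̂–3σ̂, * = beyond 3σ̂; sign = side of CL): 1:+C, 2:+C, 3:-*, 4:+C, 5:-C, 6:-C, 7:+C, 8:+C, 9:+B, 10:-C, 11:-C, 12:-C, 13:+C, 14:+C, 15:+C, 16:-C
Rule 1 (one point beyond the 3σ limits) is satisfied at point 3.

rule 1 at point 3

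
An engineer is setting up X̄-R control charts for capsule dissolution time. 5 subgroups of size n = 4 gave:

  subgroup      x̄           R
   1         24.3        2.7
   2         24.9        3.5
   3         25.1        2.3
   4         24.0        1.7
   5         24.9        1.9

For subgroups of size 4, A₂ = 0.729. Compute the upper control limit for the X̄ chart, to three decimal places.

26.404

X̄̄ = (24.3 + 24.9 + 25.1 + 24.0 + 24.9) / 5 = 123.2000 / 5 = 24.6400
R̄ = (2.7 + 3.5 + 2.3 + 1.7 + 1.9) / 5 = 12.1000 / 5 = 2.4200
UCL = X̄̄ + A₂·R̄ = 24.6400 + 0.729 × 2.4200 = 26.4042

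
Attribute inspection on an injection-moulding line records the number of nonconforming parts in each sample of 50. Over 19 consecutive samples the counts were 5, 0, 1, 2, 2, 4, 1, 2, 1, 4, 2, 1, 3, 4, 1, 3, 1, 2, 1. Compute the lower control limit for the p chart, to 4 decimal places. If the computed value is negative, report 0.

0.0000

p̄ = Σdᵢ / (k·n) = 40 / (19 × 50) = 0.04211
LCL = p̄ − 3·√(p̄(1−p̄)/n) = 0.04211 − 3 × 0.02840 = -0.04310 → 0 (negative, so LCL = 0)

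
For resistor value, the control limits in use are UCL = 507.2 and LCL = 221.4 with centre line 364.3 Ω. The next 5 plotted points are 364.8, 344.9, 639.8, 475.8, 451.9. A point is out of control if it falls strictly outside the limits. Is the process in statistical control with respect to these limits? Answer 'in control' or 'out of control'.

out of control

Compare each point to [221.4, 507.2]: sample 3 = 639.8 > UCL.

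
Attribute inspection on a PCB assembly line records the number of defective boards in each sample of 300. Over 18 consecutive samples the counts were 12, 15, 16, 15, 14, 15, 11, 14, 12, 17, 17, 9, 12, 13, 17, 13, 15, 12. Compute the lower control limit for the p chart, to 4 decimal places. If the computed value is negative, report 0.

0.0098

p̄ = Σdᵢ / (k·n) = 249 / (18 × 300) = 0.04611
LCL = p̄ − 3·√(p̄(1−p̄)/n) = 0.04611 − 3 × 0.01211 = 0.00979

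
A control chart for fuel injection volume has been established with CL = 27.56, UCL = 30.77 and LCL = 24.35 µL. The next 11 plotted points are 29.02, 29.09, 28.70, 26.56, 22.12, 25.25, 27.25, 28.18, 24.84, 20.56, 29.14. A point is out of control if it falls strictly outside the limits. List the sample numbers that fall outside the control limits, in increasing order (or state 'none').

Compare each point to [24.35, 30.77]: sample 5 = 22.12 < LCL; sample 10 = 20.56 < LCL.

5, 10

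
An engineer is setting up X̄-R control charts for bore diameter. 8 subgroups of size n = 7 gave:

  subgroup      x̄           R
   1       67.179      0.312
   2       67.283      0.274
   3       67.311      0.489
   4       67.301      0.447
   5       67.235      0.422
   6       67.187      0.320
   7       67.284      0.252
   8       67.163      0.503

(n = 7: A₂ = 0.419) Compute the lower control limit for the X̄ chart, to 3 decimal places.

X̄̄ = (67.179 + 67.283 + 67.311 + 67.301 + 67.235 + 67.187 + 67.284 + 67.163) / 8 = 537.9430 / 8 = 67.2429
R̄ = (0.312 + 0.274 + 0.489 + 0.447 + 0.422 + 0.320 + 0.252 + 0.503) / 8 = 3.0190 / 8 = 0.3774
LCL = X̄̄ − A₂·R̄ = 67.2429 − 0.419 × 0.3774 = 67.0848

67.085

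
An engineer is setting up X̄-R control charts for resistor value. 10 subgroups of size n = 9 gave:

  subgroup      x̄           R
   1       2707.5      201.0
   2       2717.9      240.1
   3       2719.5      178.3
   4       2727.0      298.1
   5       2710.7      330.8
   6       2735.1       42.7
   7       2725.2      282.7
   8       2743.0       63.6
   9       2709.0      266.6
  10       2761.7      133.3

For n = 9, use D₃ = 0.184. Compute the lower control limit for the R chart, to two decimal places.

R̄ = (201.0 + 240.1 + 178.3 + 298.1 + 330.8 + 42.7 + 282.7 + 63.6 + 266.6 + 133.3) / 10 = 2037.2000 / 10 = 203.7200
LCL_R = D₃·R̄ = 0.184 × 203.7200 = 37.4845

37.48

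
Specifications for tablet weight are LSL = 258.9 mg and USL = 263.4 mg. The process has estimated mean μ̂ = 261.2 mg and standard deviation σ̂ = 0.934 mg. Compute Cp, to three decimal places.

Cp = (USL − LSL) / (6σ̂) = (263.4 − 258.9) / (6 × 0.934) = 4.5000 / 5.6040 = 0.8030

0.803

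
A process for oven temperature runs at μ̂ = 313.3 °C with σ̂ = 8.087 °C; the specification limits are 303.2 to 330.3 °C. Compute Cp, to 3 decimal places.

Cp = (USL − LSL) / (6σ̂) = (330.3 − 303.2) / (6 × 8.087) = 27.1000 / 48.5220 = 0.5585

0.559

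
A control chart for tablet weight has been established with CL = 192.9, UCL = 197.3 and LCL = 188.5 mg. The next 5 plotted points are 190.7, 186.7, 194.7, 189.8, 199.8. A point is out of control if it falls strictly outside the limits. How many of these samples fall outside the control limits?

Compare each point to [188.5, 197.3]: sample 2 = 186.7 < LCL; sample 5 = 199.8 > UCL.

2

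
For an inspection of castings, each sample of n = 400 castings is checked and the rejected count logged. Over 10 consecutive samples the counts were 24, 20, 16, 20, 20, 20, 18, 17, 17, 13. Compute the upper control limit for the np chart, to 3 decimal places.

p̄ = Σdᵢ / (k·n) = 185 / (10 × 400) = 0.04625
UCL = np̄ + 3·√(np̄(1−p̄)) = 18.5000 + 3 × √(18.5000×0.95375) = 18.5000 + 3 × 4.2005 = 31.1016

31.102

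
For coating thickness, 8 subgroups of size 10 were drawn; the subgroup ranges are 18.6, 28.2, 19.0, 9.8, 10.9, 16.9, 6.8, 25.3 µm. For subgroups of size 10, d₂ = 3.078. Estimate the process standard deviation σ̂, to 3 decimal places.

5.503

R̄ = (18.6 + 28.2 + 19.0 + 9.8 + 10.9 + 16.9 + 6.8 + 25.3) / 8 = 16.9375
σ̂ = R̄ / d₂ = 16.9375 / 3.078 = 5.5028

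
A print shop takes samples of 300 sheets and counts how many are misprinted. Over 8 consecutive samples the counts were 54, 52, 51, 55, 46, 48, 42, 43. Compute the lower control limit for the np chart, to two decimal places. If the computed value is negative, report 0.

29.69

p̄ = Σdᵢ / (k·n) = 391 / (8 × 300) = 0.16292
LCL = np̄ − 3·√(np̄(1−p̄)) = 48.8750 − 3 × 6.3963 = 29.6861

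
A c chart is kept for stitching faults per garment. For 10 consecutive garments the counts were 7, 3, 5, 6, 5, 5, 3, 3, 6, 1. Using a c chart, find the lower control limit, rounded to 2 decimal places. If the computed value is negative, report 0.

0.00

c̄ = (7 + 3 + 5 + 6 + 5 + 5 + 3 + 3 + 6 + 1) / 10 = 44 / 10 = 4.4000
LCL = c̄ − 3√c̄ = 4.4000 − 3 × 2.0976 = -1.8929 → 0 (cannot be negative)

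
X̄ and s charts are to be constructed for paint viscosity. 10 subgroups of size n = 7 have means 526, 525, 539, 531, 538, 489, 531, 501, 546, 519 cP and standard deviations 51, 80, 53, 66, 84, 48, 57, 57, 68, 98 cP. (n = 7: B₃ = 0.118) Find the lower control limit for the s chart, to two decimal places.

7.81

s̄ = (51 + 80 + 53 + 66 + 84 + 48 + 57 + 57 + 68 + 98) / 10 = 66.2000
LCL_s = B₃·s̄ = 0.118 × 66.2000 = 7.8116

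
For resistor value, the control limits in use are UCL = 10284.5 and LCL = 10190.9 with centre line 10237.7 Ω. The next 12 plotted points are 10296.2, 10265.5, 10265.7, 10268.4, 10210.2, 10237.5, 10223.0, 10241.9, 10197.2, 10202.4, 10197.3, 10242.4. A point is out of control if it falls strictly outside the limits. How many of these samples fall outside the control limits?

Compare each point to [10190.9, 10284.5]: sample 1 = 10296.2 > UCL.

1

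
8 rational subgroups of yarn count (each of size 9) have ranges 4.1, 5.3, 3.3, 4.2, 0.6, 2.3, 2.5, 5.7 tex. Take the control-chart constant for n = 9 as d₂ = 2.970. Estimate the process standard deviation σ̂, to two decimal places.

R̄ = (4.1 + 5.3 + 3.3 + 4.2 + 0.6 + 2.3 + 2.5 + 5.7) / 8 = 3.5000
σ̂ = R̄ / d₂ = 3.5000 / 2.970 = 1.1785

1.18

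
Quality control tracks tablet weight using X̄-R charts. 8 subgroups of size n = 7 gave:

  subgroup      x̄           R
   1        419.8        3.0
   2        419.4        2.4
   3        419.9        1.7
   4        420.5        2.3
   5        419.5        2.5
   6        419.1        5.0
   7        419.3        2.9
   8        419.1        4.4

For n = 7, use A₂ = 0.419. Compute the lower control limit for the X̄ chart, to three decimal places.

418.308

X̄̄ = (419.8 + 419.4 + 419.9 + 420.5 + 419.5 + 419.1 + 419.3 + 419.1) / 8 = 3356.6000 / 8 = 419.5750
R̄ = (3.0 + 2.4 + 1.7 + 2.3 + 2.5 + 5.0 + 2.9 + 4.4) / 8 = 24.2000 / 8 = 3.0250
LCL = X̄̄ − A₂·R̄ = 419.5750 − 0.419 × 3.0250 = 418.3075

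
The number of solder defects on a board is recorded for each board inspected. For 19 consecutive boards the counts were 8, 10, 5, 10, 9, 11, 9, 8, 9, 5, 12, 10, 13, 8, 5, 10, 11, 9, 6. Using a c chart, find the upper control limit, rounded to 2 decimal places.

17.76

c̄ = (8 + 10 + 5 + 10 + 9 + 11 + 9 + 8 + 9 + 5 + 12 + 10 + 13 + 8 + 5 + 10 + 11 + 9 + 6) / 19 = 168 / 19 = 8.8421
UCL = c̄ + 3√c̄ = 8.8421 + 3 × √8.8421 = 8.8421 + 3 × 2.9736 = 17.7628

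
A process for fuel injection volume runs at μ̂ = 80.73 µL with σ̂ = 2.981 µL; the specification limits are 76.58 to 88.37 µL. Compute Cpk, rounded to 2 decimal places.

Cpu = (USL − μ̂) / (3σ̂) = (88.37 − 80.73) / (3 × 2.981) = 0.8543; Cpl = (μ̂ − LSL) / (3σ̂) = (80.73 − 76.58) / (3 × 2.981) = 0.4641; Cpk = min(Cpu, Cpl) = 0.4641

0.46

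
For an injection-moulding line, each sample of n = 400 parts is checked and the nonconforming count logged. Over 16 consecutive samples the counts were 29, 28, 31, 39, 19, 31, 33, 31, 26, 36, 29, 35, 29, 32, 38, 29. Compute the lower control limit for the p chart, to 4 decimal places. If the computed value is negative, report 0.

p̄ = Σdᵢ / (k·n) = 495 / (16 × 400) = 0.07734
LCL = p̄ − 3·√(p̄(1−p̄)/n) = 0.07734 − 3 × 0.01336 = 0.03727

0.0373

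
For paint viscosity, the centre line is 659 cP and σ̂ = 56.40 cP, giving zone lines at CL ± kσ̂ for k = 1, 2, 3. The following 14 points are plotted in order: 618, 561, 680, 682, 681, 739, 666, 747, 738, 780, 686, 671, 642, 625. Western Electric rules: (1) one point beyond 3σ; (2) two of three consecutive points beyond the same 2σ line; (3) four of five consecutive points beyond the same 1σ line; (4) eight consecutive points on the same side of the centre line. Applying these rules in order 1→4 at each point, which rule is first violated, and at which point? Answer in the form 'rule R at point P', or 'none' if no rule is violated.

Zone of each point (C = within 1σ̂, B = 1σ̂–2σ̂, A = 2σ̂–3σ̂, * = beyond 3σ̂; sign = side of CL): 1:-C, 2:-B, 3:+C, 4:+C, 5:+C, 6:+B, 7:+C, 8:+B, 9:+B, 10:+A, 11:+C, 12:+C, 13:-C, 14:-C
Rule 3 (four of five consecutive points beyond the same 1σ limit) is satisfied at point 10.

rule 3 at point 10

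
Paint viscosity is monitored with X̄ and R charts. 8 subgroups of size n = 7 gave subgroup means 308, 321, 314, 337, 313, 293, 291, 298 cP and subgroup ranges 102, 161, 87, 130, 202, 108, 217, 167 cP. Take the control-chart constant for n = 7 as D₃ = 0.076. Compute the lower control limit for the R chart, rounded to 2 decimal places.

R̄ = (102 + 161 + 87 + 130 + 202 + 108 + 217 + 167) / 8 = 1174.0000 / 8 = 146.7500
LCL_R = D₃·R̄ = 0.076 × 146.7500 = 11.1530

11.15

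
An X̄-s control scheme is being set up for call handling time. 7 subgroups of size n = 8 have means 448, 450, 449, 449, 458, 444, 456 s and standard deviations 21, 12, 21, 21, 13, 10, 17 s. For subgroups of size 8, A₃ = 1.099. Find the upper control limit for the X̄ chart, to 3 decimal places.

468.626

X̄̄ = (448 + 450 + 449 + 449 + 458 + 444 + 456) / 7 = 450.5714
s̄ = (21 + 12 + 21 + 21 + 13 + 10 + 17) / 7 = 16.4286
UCL = X̄̄ + A₃·s̄ = 450.5714 + 1.099 × 16.4286 = 468.6264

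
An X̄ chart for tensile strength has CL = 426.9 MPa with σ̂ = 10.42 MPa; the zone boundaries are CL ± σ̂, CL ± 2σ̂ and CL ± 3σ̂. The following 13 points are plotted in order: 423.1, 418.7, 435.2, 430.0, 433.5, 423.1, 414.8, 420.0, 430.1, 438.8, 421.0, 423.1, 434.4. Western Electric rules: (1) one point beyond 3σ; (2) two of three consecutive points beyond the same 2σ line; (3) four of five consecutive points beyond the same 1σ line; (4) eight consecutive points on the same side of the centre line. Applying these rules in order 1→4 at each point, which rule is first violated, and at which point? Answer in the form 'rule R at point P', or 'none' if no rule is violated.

none

Zone of each point (C = within 1σ̂, B = 1σ̂–2σ̂, A = 2σ̂–3σ̂, * = beyond 3σ̂; sign = side of CL): 1:-C, 2:-C, 3:+C, 4:+C, 5:+C, 6:-C, 7:-B, 8:-C, 9:+C, 10:+B, 11:-C, 12:-C, 13:+C
No rule fires across all 13 points.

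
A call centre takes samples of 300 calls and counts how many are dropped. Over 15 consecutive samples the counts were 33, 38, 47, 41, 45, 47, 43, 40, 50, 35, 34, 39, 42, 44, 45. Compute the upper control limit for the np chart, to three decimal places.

p̄ = Σdᵢ / (k·n) = 623 / (15 × 300) = 0.13844
UCL = np̄ + 3·√(np̄(1−p̄)) = 41.5333 + 3 × √(41.5333×0.86156) = 41.5333 + 3 × 5.9819 = 59.4791

59.479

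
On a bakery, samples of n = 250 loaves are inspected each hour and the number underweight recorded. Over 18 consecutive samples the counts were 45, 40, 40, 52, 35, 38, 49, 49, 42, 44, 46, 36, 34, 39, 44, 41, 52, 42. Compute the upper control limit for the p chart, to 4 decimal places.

0.2420

p̄ = Σdᵢ / (k·n) = 768 / (18 × 250) = 0.17067
UCL = p̄ + 3·√(p̄(1−p̄)/n) = 0.17067 + 3 × √(0.17067×0.82933/250) = 0.17067 + 3 × 0.02379 = 0.24205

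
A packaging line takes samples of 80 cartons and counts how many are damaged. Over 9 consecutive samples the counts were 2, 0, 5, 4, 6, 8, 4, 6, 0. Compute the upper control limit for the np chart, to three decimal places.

p̄ = Σdᵢ / (k·n) = 35 / (9 × 80) = 0.04861
UCL = np̄ + 3·√(np̄(1−p̄)) = 3.8889 + 3 × √(3.8889×0.95139) = 3.8889 + 3 × 1.9235 = 9.6594

9.659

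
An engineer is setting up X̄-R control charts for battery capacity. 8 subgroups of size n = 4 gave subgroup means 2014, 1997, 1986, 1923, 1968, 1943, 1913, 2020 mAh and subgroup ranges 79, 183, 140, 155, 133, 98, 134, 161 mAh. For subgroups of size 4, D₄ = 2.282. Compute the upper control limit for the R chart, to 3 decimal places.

308.926

R̄ = (79 + 183 + 140 + 155 + 133 + 98 + 134 + 161) / 8 = 1083.0000 / 8 = 135.3750
UCL_R = D₄·R̄ = 2.282 × 135.3750 = 308.9257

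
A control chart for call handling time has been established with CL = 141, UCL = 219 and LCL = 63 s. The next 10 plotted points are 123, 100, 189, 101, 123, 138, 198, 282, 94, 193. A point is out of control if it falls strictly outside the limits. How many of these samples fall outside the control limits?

Compare each point to [63, 219]: sample 8 = 282 > UCL.

1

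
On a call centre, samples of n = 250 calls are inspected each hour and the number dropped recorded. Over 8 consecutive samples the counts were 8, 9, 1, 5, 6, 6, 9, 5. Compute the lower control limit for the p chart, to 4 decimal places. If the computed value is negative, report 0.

0.0000

p̄ = Σdᵢ / (k·n) = 49 / (8 × 250) = 0.02450
LCL = p̄ − 3·√(p̄(1−p̄)/n) = 0.02450 − 3 × 0.00978 = -0.00483 → 0 (negative, so LCL = 0)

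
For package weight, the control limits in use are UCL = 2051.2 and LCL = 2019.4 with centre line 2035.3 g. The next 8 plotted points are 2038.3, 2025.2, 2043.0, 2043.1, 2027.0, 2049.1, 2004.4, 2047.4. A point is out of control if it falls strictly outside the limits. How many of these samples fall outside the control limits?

Compare each point to [2019.4, 2051.2]: sample 7 = 2004.4 < LCL.

1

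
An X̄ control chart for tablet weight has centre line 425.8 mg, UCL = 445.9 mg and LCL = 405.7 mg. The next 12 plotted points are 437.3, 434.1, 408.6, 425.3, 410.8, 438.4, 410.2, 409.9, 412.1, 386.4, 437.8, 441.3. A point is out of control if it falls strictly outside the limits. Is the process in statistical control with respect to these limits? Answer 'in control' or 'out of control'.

out of control

Compare each point to [405.7, 445.9]: sample 10 = 386.4 < LCL.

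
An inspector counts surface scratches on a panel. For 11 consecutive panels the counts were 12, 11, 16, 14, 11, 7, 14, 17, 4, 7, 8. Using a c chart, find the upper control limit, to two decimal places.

c̄ = (12 + 11 + 16 + 14 + 11 + 7 + 14 + 17 + 4 + 7 + 8) / 11 = 121 / 11 = 11.0000
UCL = c̄ + 3√c̄ = 11.0000 + 3 × √11.0000 = 11.0000 + 3 × 3.3166 = 20.9499

20.95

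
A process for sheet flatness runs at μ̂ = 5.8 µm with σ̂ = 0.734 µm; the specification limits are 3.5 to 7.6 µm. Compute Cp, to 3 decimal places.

Cp = (USL − LSL) / (6σ̂) = (7.6 − 3.5) / (6 × 0.734) = 4.1000 / 4.4040 = 0.9310

0.931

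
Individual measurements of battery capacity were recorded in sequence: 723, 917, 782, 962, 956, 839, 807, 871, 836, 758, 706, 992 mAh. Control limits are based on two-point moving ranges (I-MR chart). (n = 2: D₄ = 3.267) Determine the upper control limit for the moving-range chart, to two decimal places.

Moving ranges: 194, 135, 180, 6, 117, 32, 64, 35, 78, 52, 286; M̄R̄ = 1179.0000 / 11 = 107.1818
UCL_MR = D₄·M̄R̄ = 3.267 × 107.1818 = 350.1630

350.16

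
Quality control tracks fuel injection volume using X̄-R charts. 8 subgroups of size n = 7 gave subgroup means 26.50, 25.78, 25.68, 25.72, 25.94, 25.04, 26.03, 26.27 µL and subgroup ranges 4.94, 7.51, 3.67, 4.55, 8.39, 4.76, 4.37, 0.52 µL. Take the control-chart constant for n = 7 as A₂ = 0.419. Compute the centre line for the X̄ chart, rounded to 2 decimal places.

25.87

X̄̄ = (26.50 + 25.78 + 25.68 + 25.72 + 25.94 + 25.04 + 26.03 + 26.27) / 8 = 206.9600 / 8 = 25.8700
CL = X̄̄ = 25.8700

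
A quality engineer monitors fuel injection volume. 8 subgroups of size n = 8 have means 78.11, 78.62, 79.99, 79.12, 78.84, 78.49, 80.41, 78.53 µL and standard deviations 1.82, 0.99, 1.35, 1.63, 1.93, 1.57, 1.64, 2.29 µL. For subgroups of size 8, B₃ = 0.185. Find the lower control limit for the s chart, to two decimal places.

s̄ = (1.82 + 0.99 + 1.35 + 1.63 + 1.93 + 1.57 + 1.64 + 2.29) / 8 = 1.6525
LCL_s = B₃·s̄ = 0.185 × 1.6525 = 0.3057

0.31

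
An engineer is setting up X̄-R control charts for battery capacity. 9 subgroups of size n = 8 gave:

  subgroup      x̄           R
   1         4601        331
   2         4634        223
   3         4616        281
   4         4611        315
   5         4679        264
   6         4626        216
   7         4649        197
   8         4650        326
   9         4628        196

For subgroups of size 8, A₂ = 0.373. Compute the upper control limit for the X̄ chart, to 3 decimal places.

4730.020

X̄̄ = (4601 + 4634 + 4616 + 4611 + 4679 + 4626 + 4649 + 4650 + 4628) / 9 = 41694.0000 / 9 = 4632.6667
R̄ = (331 + 223 + 281 + 315 + 264 + 216 + 197 + 326 + 196) / 9 = 2349.0000 / 9 = 261.0000
UCL = X̄̄ + A₂·R̄ = 4632.6667 + 0.373 × 261.0000 = 4730.0197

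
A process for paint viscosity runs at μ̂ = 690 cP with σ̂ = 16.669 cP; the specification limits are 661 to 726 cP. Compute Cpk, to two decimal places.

0.58

Cpu = (USL − μ̂) / (3σ̂) = (726 − 690) / (3 × 16.669) = 0.7199; Cpl = (μ̂ − LSL) / (3σ̂) = (690 − 661) / (3 × 16.669) = 0.5799; Cpk = min(Cpu, Cpl) = 0.5799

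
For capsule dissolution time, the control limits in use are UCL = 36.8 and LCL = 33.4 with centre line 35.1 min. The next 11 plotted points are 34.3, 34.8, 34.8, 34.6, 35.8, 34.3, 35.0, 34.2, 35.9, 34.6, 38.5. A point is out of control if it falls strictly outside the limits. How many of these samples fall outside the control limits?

1

Compare each point to [33.4, 36.8]: sample 11 = 38.5 > UCL.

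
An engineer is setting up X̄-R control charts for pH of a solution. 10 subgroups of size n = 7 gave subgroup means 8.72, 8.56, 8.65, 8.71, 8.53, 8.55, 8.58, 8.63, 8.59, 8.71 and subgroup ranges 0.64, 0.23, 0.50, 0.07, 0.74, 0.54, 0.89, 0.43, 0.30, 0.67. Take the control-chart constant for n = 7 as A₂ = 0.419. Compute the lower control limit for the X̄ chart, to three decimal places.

X̄̄ = (8.72 + 8.56 + 8.65 + 8.71 + 8.53 + 8.55 + 8.58 + 8.63 + 8.59 + 8.71) / 10 = 86.2300 / 10 = 8.6230
R̄ = (0.64 + 0.23 + 0.50 + 0.07 + 0.74 + 0.54 + 0.89 + 0.43 + 0.30 + 0.67) / 10 = 5.0100 / 10 = 0.5010
LCL = X̄̄ − A₂·R̄ = 8.6230 − 0.419 × 0.5010 = 8.4131

8.413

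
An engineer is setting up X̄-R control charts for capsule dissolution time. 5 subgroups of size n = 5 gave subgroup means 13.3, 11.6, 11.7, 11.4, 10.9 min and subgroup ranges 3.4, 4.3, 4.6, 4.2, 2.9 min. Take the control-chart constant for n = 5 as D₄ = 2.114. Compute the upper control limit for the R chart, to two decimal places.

R̄ = (3.4 + 4.3 + 4.6 + 4.2 + 2.9) / 5 = 19.4000 / 5 = 3.8800
UCL_R = D₄·R̄ = 2.114 × 3.8800 = 8.2023

8.20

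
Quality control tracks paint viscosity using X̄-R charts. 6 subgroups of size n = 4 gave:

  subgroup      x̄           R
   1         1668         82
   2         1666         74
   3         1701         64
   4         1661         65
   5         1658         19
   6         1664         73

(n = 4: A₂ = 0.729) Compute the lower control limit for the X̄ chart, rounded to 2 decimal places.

X̄̄ = (1668 + 1666 + 1701 + 1661 + 1658 + 1664) / 6 = 10018.0000 / 6 = 1669.6667
R̄ = (82 + 74 + 64 + 65 + 19 + 73) / 6 = 377.0000 / 6 = 62.8333
LCL = X̄̄ − A₂·R̄ = 1669.6667 − 0.729 × 62.8333 = 1623.8612

1623.86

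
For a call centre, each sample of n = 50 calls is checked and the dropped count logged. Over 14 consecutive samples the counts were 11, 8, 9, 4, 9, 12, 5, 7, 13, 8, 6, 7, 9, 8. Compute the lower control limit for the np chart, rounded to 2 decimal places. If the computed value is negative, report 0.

0.40

p̄ = Σdᵢ / (k·n) = 116 / (14 × 50) = 0.16571
LCL = np̄ − 3·√(np̄(1−p̄)) = 8.2857 − 3 × 2.6292 = 0.3981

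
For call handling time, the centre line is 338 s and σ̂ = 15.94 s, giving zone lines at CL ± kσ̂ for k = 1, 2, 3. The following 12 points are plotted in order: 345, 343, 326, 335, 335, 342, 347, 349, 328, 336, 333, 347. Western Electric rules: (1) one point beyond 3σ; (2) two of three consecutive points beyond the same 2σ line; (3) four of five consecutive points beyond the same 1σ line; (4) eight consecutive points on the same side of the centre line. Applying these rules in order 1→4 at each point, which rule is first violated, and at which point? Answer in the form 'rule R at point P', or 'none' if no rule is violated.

none

Zone of each point (C = within 1σ̂, B = 1σ̂–2σ̂, A = 2σ̂–3σ̂, * = beyond 3σ̂; sign = side of CL): 1:+C, 2:+C, 3:-C, 4:-C, 5:-C, 6:+C, 7:+C, 8:+C, 9:-C, 10:-C, 11:-C, 12:+C
No rule fires across all 12 points.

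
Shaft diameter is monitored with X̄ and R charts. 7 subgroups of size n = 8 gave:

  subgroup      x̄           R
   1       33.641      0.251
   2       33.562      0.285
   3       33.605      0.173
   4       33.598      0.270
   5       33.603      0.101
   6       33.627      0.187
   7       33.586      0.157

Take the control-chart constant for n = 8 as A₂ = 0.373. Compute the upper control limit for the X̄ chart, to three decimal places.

33.679

X̄̄ = (33.641 + 33.562 + 33.605 + 33.598 + 33.603 + 33.627 + 33.586) / 7 = 235.2220 / 7 = 33.6031
R̄ = (0.251 + 0.285 + 0.173 + 0.270 + 0.101 + 0.187 + 0.157) / 7 = 1.4240 / 7 = 0.2034
UCL = X̄̄ + A₂·R̄ = 33.6031 + 0.373 × 0.2034 = 33.6790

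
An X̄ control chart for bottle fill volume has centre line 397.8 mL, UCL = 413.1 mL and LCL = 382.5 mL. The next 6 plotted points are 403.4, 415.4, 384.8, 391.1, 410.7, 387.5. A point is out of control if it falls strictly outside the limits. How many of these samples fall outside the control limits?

1

Compare each point to [382.5, 413.1]: sample 2 = 415.4 > UCL.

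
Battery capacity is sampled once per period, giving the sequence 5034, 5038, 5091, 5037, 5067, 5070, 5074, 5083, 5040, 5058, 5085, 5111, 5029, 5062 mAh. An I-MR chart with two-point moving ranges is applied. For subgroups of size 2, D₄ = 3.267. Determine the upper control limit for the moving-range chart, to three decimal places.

97.005

Moving ranges: 4, 53, 54, 30, 3, 4, 9, 43, 18, 27, 26, 82, 33; M̄R̄ = 386.0000 / 13 = 29.6923
UCL_MR = D₄·M̄R̄ = 3.267 × 29.6923 = 97.0048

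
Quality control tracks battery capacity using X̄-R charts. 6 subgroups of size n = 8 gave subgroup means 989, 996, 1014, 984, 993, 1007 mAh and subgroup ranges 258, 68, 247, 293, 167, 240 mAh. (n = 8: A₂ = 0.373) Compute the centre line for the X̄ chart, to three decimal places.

X̄̄ = (989 + 996 + 1014 + 984 + 993 + 1007) / 6 = 5983.0000 / 6 = 997.1667
CL = X̄̄ = 997.1667

997.167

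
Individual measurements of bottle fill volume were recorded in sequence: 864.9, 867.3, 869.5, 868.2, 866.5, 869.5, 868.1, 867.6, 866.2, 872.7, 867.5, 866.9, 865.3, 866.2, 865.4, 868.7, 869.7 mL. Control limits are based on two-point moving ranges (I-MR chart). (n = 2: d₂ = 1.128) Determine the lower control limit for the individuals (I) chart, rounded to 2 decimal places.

X̄ = (864.9 + 867.3 + 869.5 + 868.2 + 866.5 + 869.5 + 868.1 + 867.6 + 866.2 + 872.7 + 867.5 + 866.9 + 865.3 + 866.2 + 865.4 + 868.7 + 869.7) / 17 = 867.6588
Moving ranges: 2.4, 2.2, 1.3, 1.7, 3.0, 1.4, 0.5, 1.4, 6.5, 5.2, 0.6, 1.6, 0.9, 0.8, 3.3, 1.0; M̄R̄ = 33.8000 / 16 = 2.1125
LCL = X̄ − 3·M̄R̄/d₂ = 867.6588 − 3 × 2.1125 / 1.128 = 862.0405

862.04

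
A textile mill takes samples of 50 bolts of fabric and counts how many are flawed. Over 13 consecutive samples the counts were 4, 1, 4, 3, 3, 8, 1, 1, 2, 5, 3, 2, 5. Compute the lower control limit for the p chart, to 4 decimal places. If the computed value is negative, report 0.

0.0000

p̄ = Σdᵢ / (k·n) = 42 / (13 × 50) = 0.06462
LCL = p̄ − 3·√(p̄(1−p̄)/n) = 0.06462 − 3 × 0.03477 = -0.03969 → 0 (negative, so LCL = 0)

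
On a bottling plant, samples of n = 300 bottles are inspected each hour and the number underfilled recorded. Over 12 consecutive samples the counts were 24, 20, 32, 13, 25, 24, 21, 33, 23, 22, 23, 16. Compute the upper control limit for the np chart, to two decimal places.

36.82

p̄ = Σdᵢ / (k·n) = 276 / (12 × 300) = 0.07667
UCL = np̄ + 3·√(np̄(1−p̄)) = 23.0000 + 3 × √(23.0000×0.92333) = 23.0000 + 3 × 4.6083 = 36.8250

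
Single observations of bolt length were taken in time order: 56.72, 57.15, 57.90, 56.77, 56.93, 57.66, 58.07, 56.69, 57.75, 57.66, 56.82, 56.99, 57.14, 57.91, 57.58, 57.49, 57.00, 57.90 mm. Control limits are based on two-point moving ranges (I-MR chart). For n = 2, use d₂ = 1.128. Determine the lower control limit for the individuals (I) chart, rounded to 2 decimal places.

55.79

X̄ = (56.72 + 57.15 + 57.90 + 56.77 + 56.93 + 57.66 + 58.07 + 56.69 + 57.75 + 57.66 + 56.82 + 56.99 + 57.14 + 57.91 + 57.58 + 57.49 + 57.00 + 57.90) / 18 = 57.3406
Moving ranges: 0.43, 0.75, 1.13, 0.16, 0.73, 0.41, 1.38, 1.06, 0.09, 0.84, 0.17, 0.15, 0.77, 0.33, 0.09, 0.49, 0.90; M̄R̄ = 9.8800 / 17 = 0.5812
LCL = X̄ − 3·M̄R̄/d₂ = 57.3406 − 3 × 0.5812 / 1.128 = 55.7949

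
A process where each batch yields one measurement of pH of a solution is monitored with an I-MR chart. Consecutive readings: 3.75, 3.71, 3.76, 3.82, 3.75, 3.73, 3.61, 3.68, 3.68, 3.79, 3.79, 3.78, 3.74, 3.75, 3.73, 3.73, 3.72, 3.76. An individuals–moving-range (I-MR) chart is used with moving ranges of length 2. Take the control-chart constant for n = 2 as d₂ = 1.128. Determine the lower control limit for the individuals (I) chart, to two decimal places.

X̄ = (3.75 + 3.71 + 3.76 + 3.82 + 3.75 + 3.73 + 3.61 + 3.68 + 3.68 + 3.79 + 3.79 + 3.78 + 3.74 + 3.75 + 3.73 + 3.73 + 3.72 + 3.76) / 18 = 3.7378
Moving ranges: 0.04, 0.05, 0.06, 0.07, 0.02, 0.12, 0.07, 0.00, 0.11, 0.00, 0.01, 0.04, 0.01, 0.02, 0.00, 0.01, 0.04; M̄R̄ = 0.6700 / 17 = 0.0394
LCL = X̄ − 3·M̄R̄/d₂ = 3.7378 − 3 × 0.0394 / 1.128 = 3.6330

3.63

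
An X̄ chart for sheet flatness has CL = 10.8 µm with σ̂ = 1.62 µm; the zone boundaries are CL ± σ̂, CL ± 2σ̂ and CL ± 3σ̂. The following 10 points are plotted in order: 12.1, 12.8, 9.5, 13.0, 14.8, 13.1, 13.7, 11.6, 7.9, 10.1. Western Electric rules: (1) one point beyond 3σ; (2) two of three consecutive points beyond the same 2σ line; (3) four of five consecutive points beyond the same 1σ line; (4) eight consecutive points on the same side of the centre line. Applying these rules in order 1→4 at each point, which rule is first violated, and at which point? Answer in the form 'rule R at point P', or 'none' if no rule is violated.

Zone of each point (C = within 1σ̂, B = 1σ̂–2σ̂, A = 2σ̂–3σ̂, * = beyond 3σ̂; sign = side of CL): 1:+C, 2:+B, 3:-C, 4:+B, 5:+A, 6:+B, 7:+B, 8:+C, 9:-B, 10:-C
Rule 3 (four of five consecutive points beyond the same 1σ limit) is satisfied at point 6.

rule 3 at point 6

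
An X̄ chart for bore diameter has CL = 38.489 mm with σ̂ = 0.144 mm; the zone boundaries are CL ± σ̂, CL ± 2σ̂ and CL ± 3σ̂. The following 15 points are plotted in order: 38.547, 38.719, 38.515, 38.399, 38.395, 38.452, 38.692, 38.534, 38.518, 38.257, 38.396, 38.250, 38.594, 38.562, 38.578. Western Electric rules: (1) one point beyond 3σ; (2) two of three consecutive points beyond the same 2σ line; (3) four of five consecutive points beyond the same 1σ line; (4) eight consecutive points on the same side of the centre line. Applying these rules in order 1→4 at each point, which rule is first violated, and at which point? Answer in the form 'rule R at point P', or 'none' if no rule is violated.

none

Zone of each point (C = within 1σ̂, B = 1σ̂–2σ̂, A = 2σ̂–3σ̂, * = beyond 3σ̂; sign = side of CL): 1:+C, 2:+B, 3:+C, 4:-C, 5:-C, 6:-C, 7:+B, 8:+C, 9:+C, 10:-B, 11:-C, 12:-B, 13:+C, 14:+C, 15:+C
No rule fires across all 15 points.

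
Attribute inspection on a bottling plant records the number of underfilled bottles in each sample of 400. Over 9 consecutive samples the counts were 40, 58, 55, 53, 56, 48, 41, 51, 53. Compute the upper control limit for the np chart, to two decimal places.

p̄ = Σdᵢ / (k·n) = 455 / (9 × 400) = 0.12639
UCL = np̄ + 3·√(np̄(1−p̄)) = 50.5556 + 3 × √(50.5556×0.87361) = 50.5556 + 3 × 6.6457 = 70.4928

70.49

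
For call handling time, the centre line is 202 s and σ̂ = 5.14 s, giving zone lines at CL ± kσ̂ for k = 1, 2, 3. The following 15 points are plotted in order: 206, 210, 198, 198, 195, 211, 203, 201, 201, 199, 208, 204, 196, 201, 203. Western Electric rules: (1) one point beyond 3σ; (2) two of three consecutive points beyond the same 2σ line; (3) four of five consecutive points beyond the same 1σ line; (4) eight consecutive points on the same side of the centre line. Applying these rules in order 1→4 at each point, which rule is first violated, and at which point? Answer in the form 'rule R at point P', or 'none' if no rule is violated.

Zone of each point (C = within 1σ̂, B = 1σ̂–2σ̂, A = 2σ̂–3σ̂, * = beyond 3σ̂; sign = side of CL): 1:+C, 2:+B, 3:-C, 4:-C, 5:-B, 6:+B, 7:+C, 8:-C, 9:-C, 10:-C, 11:+B, 12:+C, 13:-B, 14:-C, 15:+C
No rule fires across all 15 points.

none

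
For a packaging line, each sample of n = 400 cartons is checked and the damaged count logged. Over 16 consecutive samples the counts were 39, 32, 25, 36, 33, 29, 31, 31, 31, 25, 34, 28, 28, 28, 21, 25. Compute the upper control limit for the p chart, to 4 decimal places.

0.1137

p̄ = Σdᵢ / (k·n) = 476 / (16 × 400) = 0.07437
UCL = p̄ + 3·√(p̄(1−p̄)/n) = 0.07437 + 3 × √(0.07437×0.92563/400) = 0.07437 + 3 × 0.01312 = 0.11373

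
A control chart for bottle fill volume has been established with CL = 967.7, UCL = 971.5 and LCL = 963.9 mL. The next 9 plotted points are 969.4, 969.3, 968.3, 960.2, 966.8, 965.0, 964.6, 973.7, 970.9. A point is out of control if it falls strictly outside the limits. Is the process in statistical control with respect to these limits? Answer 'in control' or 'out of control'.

out of control

Compare each point to [963.9, 971.5]: sample 4 = 960.2 < LCL; sample 8 = 973.7 > UCL.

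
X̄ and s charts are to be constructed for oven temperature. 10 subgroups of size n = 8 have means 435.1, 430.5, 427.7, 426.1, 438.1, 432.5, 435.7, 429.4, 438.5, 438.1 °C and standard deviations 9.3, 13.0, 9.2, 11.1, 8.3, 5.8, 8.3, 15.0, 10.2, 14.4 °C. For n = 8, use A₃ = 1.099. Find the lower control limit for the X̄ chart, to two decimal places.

421.67

X̄̄ = (435.1 + 430.5 + 427.7 + 426.1 + 438.1 + 432.5 + 435.7 + 429.4 + 438.5 + 438.1) / 10 = 433.1700
s̄ = (9.3 + 13.0 + 9.2 + 11.1 + 8.3 + 5.8 + 8.3 + 15.0 + 10.2 + 14.4) / 10 = 10.4600
LCL = X̄̄ − A₃·s̄ = 433.1700 − 1.099 × 10.4600 = 421.6745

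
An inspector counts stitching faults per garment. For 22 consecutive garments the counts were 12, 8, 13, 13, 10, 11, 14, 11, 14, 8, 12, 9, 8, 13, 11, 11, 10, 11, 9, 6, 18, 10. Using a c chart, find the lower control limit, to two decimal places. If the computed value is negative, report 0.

1.05

c̄ = (12 + 8 + 13 + 13 + 10 + 11 + 14 + 11 + 14 + 8 + 12 + 9 + 8 + 13 + 11 + 11 + 10 + 11 + 9 + 6 + 18 + 10) / 22 = 242 / 22 = 11.0000
LCL = c̄ − 3√c̄ = 11.0000 − 3 × 3.3166 = 1.0501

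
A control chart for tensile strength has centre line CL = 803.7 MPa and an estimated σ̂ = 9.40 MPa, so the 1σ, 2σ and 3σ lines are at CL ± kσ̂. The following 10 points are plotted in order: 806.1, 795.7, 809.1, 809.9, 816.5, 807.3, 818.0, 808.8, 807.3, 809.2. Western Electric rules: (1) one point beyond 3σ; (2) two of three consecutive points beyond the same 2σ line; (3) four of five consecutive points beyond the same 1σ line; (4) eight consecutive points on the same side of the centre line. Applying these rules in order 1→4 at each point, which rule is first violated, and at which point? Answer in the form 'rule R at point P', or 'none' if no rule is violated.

Zone of each point (C = within 1σ̂, B = 1σ̂–2σ̂, A = 2σ̂–3σ̂, * = beyond 3σ̂; sign = side of CL): 1:+C, 2:-C, 3:+C, 4:+C, 5:+B, 6:+C, 7:+B, 8:+C, 9:+C, 10:+C
Rule 4 (eight consecutive points on the same side of the centre line) is satisfied at point 10.

rule 4 at point 10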